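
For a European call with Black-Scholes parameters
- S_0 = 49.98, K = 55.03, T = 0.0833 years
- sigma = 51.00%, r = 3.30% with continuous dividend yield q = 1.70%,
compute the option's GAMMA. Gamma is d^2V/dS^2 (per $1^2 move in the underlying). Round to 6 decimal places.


d1 = -0.5712807803; d2 = -0.7184756511
phi(d1) = 0.3388765497; exp(-qT) = 0.9985849022; exp(-rT) = 0.9972548748
Gamma = exp(-qT) * phi(d1) / (S * sigma * sqrt(T)) = 0.9985849022 * 0.3388765497 / (49.9800 * 0.5100 * 0.2886173938) = 0.045998

Answer: Gamma = 0.045998


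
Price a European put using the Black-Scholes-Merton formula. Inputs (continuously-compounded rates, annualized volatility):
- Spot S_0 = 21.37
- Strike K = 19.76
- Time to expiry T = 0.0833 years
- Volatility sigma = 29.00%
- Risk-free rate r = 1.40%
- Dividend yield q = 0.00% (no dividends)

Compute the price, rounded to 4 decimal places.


d1 = (ln(S/K) + (r - q + 0.5*sigma^2) * T) / (sigma * sqrt(T)) = 0.99161637
d2 = d1 - sigma * sqrt(T) = 0.90791732
exp(-rT) = 0.99883448; exp(-qT) = 1.00000000
P = K * exp(-rT) * N(-d2) - S_0 * exp(-qT) * N(-d1)
N(-d1) = 0.16069235; N(-d2) = 0.18196095
P = 19.7600 * 0.99883448 * 0.18196095 - 21.3700 * 1.00000000 * 0.16069235 = 0.1574

Answer: Price = 0.1574


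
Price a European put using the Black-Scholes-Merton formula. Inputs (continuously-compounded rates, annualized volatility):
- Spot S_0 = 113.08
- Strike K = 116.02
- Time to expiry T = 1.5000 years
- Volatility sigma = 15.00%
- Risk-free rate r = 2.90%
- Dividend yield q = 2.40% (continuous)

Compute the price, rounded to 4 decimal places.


d1 = (ln(S/K) + (r - q + 0.5*sigma^2) * T) / (sigma * sqrt(T)) = -0.00703307
d2 = d1 - sigma * sqrt(T) = -0.19074480
exp(-rT) = 0.95743255; exp(-qT) = 0.96464029
P = K * exp(-rT) * N(-d2) - S_0 * exp(-qT) * N(-d1)
N(-d1) = 0.50280577; N(-d2) = 0.57563723
P = 116.0200 * 0.95743255 * 0.57563723 - 113.0800 * 0.96464029 * 0.50280577 = 9.0957

Answer: Price = 9.0957


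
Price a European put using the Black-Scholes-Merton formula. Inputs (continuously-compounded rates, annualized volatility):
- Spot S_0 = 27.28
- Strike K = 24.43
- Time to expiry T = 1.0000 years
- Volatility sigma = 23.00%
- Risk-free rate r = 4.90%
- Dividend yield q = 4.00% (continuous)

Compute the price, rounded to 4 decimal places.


Answer: Price = 1.0869

Derivation:
d1 = (ln(S/K) + (r - q + 0.5*sigma^2) * T) / (sigma * sqrt(T)) = 0.63387803
d2 = d1 - sigma * sqrt(T) = 0.40387803
exp(-rT) = 0.95218113; exp(-qT) = 0.96078944
P = K * exp(-rT) * N(-d2) - S_0 * exp(-qT) * N(-d1)
N(-d1) = 0.26308021; N(-d2) = 0.34315121
P = 24.4300 * 0.95218113 * 0.34315121 - 27.2800 * 0.96078944 * 0.26308021 = 1.0869


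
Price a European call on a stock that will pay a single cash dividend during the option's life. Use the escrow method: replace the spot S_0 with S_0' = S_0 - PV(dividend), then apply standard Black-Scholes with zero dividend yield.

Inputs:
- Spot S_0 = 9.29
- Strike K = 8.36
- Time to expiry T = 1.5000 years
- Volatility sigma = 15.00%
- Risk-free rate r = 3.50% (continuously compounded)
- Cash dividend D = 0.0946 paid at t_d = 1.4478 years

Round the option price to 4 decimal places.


PV(D) = D * exp(-r * t_d) = 0.0946 * 0.95058946 = 0.08992576
S_0' = S_0 - PV(D) = 9.2900 - 0.08992576 = 9.20007424
d1 = (ln(S_0'/K) + (r + sigma^2/2)*T) / (sigma*sqrt(T)) = 0.89884367
d2 = d1 - sigma*sqrt(T) = 0.71513194
exp(-rT) = 0.94885432
N(d1) = 0.81563203; N(d2) = 0.76273624
C = S_0' * N(d1) - K * exp(-rT) * N(d2) = 9.20007424 * 0.81563203 - 8.3600 * 0.94885432 * 0.76273624 = 1.4535

Answer: Price = 1.4535


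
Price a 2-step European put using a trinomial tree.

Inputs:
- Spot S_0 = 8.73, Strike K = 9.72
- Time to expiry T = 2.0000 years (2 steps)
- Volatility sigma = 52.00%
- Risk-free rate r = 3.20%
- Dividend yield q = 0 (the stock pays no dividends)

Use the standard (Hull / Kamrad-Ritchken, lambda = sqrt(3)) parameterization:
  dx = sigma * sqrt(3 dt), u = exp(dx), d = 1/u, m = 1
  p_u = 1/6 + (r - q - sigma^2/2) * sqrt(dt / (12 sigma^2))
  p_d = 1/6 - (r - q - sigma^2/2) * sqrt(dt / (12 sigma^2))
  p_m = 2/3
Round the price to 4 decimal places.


dt = T/N = 1.000000; dx = sigma*sqrt(3*dt) = 0.900666
u = exp(dx) = 2.461243; d = 1/u = 0.406299
p_u = 0.109376, p_m = 0.666667, p_d = 0.223958
Discount per step: exp(-r*dt) = 0.968507
Stock lattice S(k, j) with j the centered position index:
  k=0: S(0,+0) = 8.7300
  k=1: S(1,-1) = 3.5470; S(1,+0) = 8.7300; S(1,+1) = 21.4866
  k=2: S(2,-2) = 1.4411; S(2,-1) = 3.5470; S(2,+0) = 8.7300; S(2,+1) = 21.4866; S(2,+2) = 52.8839
Terminal payoffs V(N, j) = max(K - S_T, 0):
  V(2,-2) = 8.278863; V(2,-1) = 6.173011; V(2,+0) = 0.990000; V(2,+1) = 0.000000; V(2,+2) = 0.000000
Backward induction: V(k, j) = exp(-r*dt) * [p_u * V(k+1, j+1) + p_m * V(k+1, j) + p_d * V(k+1, j-1)]
  V(1,-1) = exp(-r*dt) * [p_u*0.990000 + p_m*6.173011 + p_d*8.278863] = 5.886328
  V(1,+0) = exp(-r*dt) * [p_u*0.000000 + p_m*0.990000 + p_d*6.173011] = 1.978168
  V(1,+1) = exp(-r*dt) * [p_u*0.000000 + p_m*0.000000 + p_d*0.990000] = 0.214735
  V(0,+0) = exp(-r*dt) * [p_u*0.214735 + p_m*1.978168 + p_d*5.886328] = 2.576763

Answer: Price = V(0,0) = 2.5768


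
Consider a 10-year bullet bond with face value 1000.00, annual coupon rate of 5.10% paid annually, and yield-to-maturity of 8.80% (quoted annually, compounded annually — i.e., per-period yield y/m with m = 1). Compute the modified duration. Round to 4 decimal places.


Coupon per period c = face * coupon_rate / m = 51.000000
Periods per year m = 1; per-period yield y/m = 0.088000
Number of cashflows N = 10
Cashflows (t years, CF_t, discount factor 1/(1+y/m)^(m*t), PV):
  t = 1.0000: CF_t = 51.000000, DF = 0.919118, PV = 46.875000
  t = 2.0000: CF_t = 51.000000, DF = 0.844777, PV = 43.083640
  t = 3.0000: CF_t = 51.000000, DF = 0.776450, PV = 39.598934
  t = 4.0000: CF_t = 51.000000, DF = 0.713649, PV = 36.396079
  t = 5.0000: CF_t = 51.000000, DF = 0.655927, PV = 33.452278
  t = 6.0000: CF_t = 51.000000, DF = 0.602874, PV = 30.746579
  t = 7.0000: CF_t = 51.000000, DF = 0.554112, PV = 28.259724
  t = 8.0000: CF_t = 51.000000, DF = 0.509294, PV = 25.974011
  t = 9.0000: CF_t = 51.000000, DF = 0.468101, PV = 23.873171
  t = 10.0000: CF_t = 1051.000000, DF = 0.430240, PV = 452.182512
Price P = sum_t PV_t = 760.441927
First compute Macaulay numerator sum_t t * PV_t:
  t * PV_t at t = 1.0000: 46.875000
  t * PV_t at t = 2.0000: 86.167279
  t * PV_t at t = 3.0000: 118.796801
  t * PV_t at t = 4.0000: 145.584315
  t * PV_t at t = 5.0000: 167.261391
  t * PV_t at t = 6.0000: 184.479475
  t * PV_t at t = 7.0000: 197.818065
  t * PV_t at t = 8.0000: 207.792085
  t * PV_t at t = 9.0000: 214.858543
  t * PV_t at t = 10.0000: 4521.825123
Macaulay duration D = 5891.458076 / 760.441927 = 7.747414
Modified duration = D / (1 + y/m) = 7.747414 / (1 + 0.088000) = 7.120784

Answer: Modified duration = 7.1208


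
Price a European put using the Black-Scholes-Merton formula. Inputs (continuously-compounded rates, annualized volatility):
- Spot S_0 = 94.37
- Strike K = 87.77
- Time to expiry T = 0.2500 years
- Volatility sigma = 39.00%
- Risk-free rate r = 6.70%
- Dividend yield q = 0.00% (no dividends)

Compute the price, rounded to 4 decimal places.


d1 = (ln(S/K) + (r - q + 0.5*sigma^2) * T) / (sigma * sqrt(T)) = 0.55521010
d2 = d1 - sigma * sqrt(T) = 0.36021010
exp(-rT) = 0.98338950; exp(-qT) = 1.00000000
P = K * exp(-rT) * N(-d2) - S_0 * exp(-qT) * N(-d1)
N(-d1) = 0.28937548; N(-d2) = 0.35934501
P = 87.7700 * 0.98338950 * 0.35934501 - 94.3700 * 1.00000000 * 0.28937548 = 3.7075

Answer: Price = 3.7075


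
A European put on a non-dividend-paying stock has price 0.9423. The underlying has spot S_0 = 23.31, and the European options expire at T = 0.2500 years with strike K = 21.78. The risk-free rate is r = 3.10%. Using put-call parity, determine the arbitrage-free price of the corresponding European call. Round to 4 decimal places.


Put-call parity: C - P = S_0 * exp(-qT) - K * exp(-rT).
S_0 * exp(-qT) = 23.3100 * 1.00000000 = 23.31000000
K * exp(-rT) = 21.7800 * 0.99227995 = 21.61185739
C = P + S*exp(-qT) - K*exp(-rT)
C = 0.9423 + 23.31000000 - 21.61185739 = 2.6404

Answer: Call price = 2.6404


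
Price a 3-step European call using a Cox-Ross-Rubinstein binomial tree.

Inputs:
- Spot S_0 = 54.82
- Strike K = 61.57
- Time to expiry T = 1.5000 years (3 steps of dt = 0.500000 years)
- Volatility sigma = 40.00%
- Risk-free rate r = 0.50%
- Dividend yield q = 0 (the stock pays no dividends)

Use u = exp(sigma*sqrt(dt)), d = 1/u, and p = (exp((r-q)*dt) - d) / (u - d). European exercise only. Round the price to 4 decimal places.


Answer: Price = V(0,0) = 8.9474

Derivation:
dt = T/N = 0.500000
u = exp(sigma*sqrt(dt)) = 1.326896; d = 1/u = 0.753638
p = (exp((r-q)*dt) - d) / (u - d) = 0.434123
Discount per step: exp(-r*dt) = 0.997503
Stock lattice S(k, i) with i counting down-moves:
  k=0: S(0,0) = 54.8200
  k=1: S(1,0) = 72.7405; S(1,1) = 41.3145
  k=2: S(2,0) = 96.5191; S(2,1) = 54.8200; S(2,2) = 31.1362
  k=3: S(3,0) = 128.0708; S(3,1) = 72.7405; S(3,2) = 41.3145; S(3,3) = 23.4654
Terminal payoffs V(N, i) = max(S_T - K, 0):
  V(3,0) = 66.500799; V(3,1) = 11.170463; V(3,2) = 0.000000; V(3,3) = 0.000000
Backward induction: V(k, i) = exp(-r*dt) * [p * V(k+1, i) + (1-p) * V(k+1, i+1)].
  V(2,0) = exp(-r*dt) * [p*66.500799 + (1-p)*11.170463] = 35.102794
  V(2,1) = exp(-r*dt) * [p*11.170463 + (1-p)*0.000000] = 4.837252
  V(2,2) = exp(-r*dt) * [p*0.000000 + (1-p)*0.000000] = 0.000000
  V(1,0) = exp(-r*dt) * [p*35.102794 + (1-p)*4.837252] = 17.931350
  V(1,1) = exp(-r*dt) * [p*4.837252 + (1-p)*0.000000] = 2.094721
  V(0,0) = exp(-r*dt) * [p*17.931350 + (1-p)*2.094721] = 8.947377


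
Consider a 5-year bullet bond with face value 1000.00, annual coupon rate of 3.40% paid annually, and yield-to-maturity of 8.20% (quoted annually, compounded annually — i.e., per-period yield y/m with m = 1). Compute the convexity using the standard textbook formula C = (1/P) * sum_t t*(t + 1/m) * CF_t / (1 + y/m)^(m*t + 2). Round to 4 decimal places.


Coupon per period c = face * coupon_rate / m = 34.000000
Periods per year m = 1; per-period yield y/m = 0.082000
Number of cashflows N = 5
Cashflows (t years, CF_t, discount factor 1/(1+y/m)^(m*t), PV):
  t = 1.0000: CF_t = 34.000000, DF = 0.924214, PV = 31.423290
  t = 2.0000: CF_t = 34.000000, DF = 0.854172, PV = 29.041858
  t = 3.0000: CF_t = 34.000000, DF = 0.789438, PV = 26.840904
  t = 4.0000: CF_t = 34.000000, DF = 0.729610, PV = 24.806750
  t = 5.0000: CF_t = 1034.000000, DF = 0.674316, PV = 697.243116
Price P = sum_t PV_t = 809.355918
Convexity numerator sum_t t*(t + 1/m) * CF_t / (1+y/m)^(m*t + 2):
  t = 1.0000: term = 53.681808
  t = 2.0000: term = 148.840501
  t = 3.0000: term = 275.121075
  t = 4.0000: term = 423.784773
  t = 5.0000: term = 17866.972464
Convexity = (1/P) * sum = 18768.400621 / 809.355918 = 23.189304

Answer: Convexity = 23.1893


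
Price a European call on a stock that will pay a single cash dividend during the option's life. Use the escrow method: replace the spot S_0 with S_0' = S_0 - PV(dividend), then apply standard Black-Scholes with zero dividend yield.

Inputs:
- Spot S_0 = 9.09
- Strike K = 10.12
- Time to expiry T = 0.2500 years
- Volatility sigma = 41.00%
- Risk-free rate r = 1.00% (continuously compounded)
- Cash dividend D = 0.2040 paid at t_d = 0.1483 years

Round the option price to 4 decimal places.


PV(D) = D * exp(-r * t_d) = 0.2040 * 0.99851810 = 0.20369769
S_0' = S_0 - PV(D) = 9.0900 - 0.20369769 = 8.88630231
d1 = (ln(S_0'/K) + (r + sigma^2/2)*T) / (sigma*sqrt(T)) = -0.51946409
d2 = d1 - sigma*sqrt(T) = -0.72446409
exp(-rT) = 0.99750312
N(d1) = 0.30171857; N(d2) = 0.23439043
C = S_0' * N(d1) - K * exp(-rT) * N(d2) = 8.88630231 * 0.30171857 - 10.1200 * 0.99750312 * 0.23439043 = 0.3151

Answer: Price = 0.3151


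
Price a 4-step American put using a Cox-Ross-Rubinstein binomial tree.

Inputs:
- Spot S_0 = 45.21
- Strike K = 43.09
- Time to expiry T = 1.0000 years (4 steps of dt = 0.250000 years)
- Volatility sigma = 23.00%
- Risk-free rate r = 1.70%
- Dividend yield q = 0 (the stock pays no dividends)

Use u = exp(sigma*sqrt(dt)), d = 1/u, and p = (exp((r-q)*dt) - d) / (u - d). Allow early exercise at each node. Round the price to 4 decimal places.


dt = T/N = 0.250000
u = exp(sigma*sqrt(dt)) = 1.121873; d = 1/u = 0.891366
p = (exp((r-q)*dt) - d) / (u - d) = 0.489758
Discount per step: exp(-r*dt) = 0.995759
Stock lattice S(k, i) with i counting down-moves:
  k=0: S(0,0) = 45.2100
  k=1: S(1,0) = 50.7199; S(1,1) = 40.2987
  k=2: S(2,0) = 56.9013; S(2,1) = 45.2100; S(2,2) = 35.9209
  k=3: S(3,0) = 63.8361; S(3,1) = 50.7199; S(3,2) = 40.2987; S(3,3) = 32.0186
  k=4: S(4,0) = 71.6160; S(4,1) = 56.9013; S(4,2) = 45.2100; S(4,3) = 35.9209; S(4,4) = 28.5403
Terminal payoffs V(N, i) = max(K - S_T, 0):
  V(4,0) = 0.000000; V(4,1) = 0.000000; V(4,2) = 0.000000; V(4,3) = 7.169136; V(4,4) = 14.549666
Backward induction: V(k, i) = exp(-r*dt) * [p * V(k+1, i) + (1-p) * V(k+1, i+1)]; then take max(V_cont, immediate exercise) for American.
  V(3,0) = exp(-r*dt) * [p*0.000000 + (1-p)*0.000000] = 0.000000; exercise = 0.000000; V(3,0) = max -> 0.000000
  V(3,1) = exp(-r*dt) * [p*0.000000 + (1-p)*0.000000] = 0.000000; exercise = 0.000000; V(3,1) = max -> 0.000000
  V(3,2) = exp(-r*dt) * [p*0.000000 + (1-p)*7.169136] = 3.642477; exercise = 2.791337; V(3,2) = max -> 3.642477
  V(3,3) = exp(-r*dt) * [p*7.169136 + (1-p)*14.549666] = 10.888614; exercise = 11.071358; V(3,3) = max -> 11.071358
  V(2,0) = exp(-r*dt) * [p*0.000000 + (1-p)*0.000000] = 0.000000; exercise = 0.000000; V(2,0) = max -> 0.000000
  V(2,1) = exp(-r*dt) * [p*0.000000 + (1-p)*3.642477] = 1.850661; exercise = 0.000000; V(2,1) = max -> 1.850661
  V(2,2) = exp(-r*dt) * [p*3.642477 + (1-p)*11.071358] = 7.401477; exercise = 7.169136; V(2,2) = max -> 7.401477
  V(1,0) = exp(-r*dt) * [p*0.000000 + (1-p)*1.850661] = 0.940279; exercise = 0.000000; V(1,0) = max -> 0.940279
  V(1,1) = exp(-r*dt) * [p*1.850661 + (1-p)*7.401477] = 4.663058; exercise = 2.791337; V(1,1) = max -> 4.663058
  V(0,0) = exp(-r*dt) * [p*0.940279 + (1-p)*4.663058] = 2.827752; exercise = 0.000000; V(0,0) = max -> 2.827752

Answer: Price = V(0,0) = 2.8278


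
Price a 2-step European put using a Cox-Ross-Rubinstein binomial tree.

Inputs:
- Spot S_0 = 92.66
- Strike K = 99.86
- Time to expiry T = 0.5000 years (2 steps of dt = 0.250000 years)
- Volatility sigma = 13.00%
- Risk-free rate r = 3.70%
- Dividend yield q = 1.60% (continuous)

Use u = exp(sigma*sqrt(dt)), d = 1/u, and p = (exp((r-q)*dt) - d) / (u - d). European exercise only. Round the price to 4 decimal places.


Answer: Price = V(0,0) = 7.6358

Derivation:
dt = T/N = 0.250000
u = exp(sigma*sqrt(dt)) = 1.067159; d = 1/u = 0.937067
p = (exp((r-q)*dt) - d) / (u - d) = 0.524218
Discount per step: exp(-r*dt) = 0.990793
Stock lattice S(k, i) with i counting down-moves:
  k=0: S(0,0) = 92.6600
  k=1: S(1,0) = 98.8830; S(1,1) = 86.8287
  k=2: S(2,0) = 105.5238; S(2,1) = 92.6600; S(2,2) = 81.3643
Terminal payoffs V(N, i) = max(K - S_T, 0):
  V(2,0) = 0.000000; V(2,1) = 7.200000; V(2,2) = 18.495677
Backward induction: V(k, i) = exp(-r*dt) * [p * V(k+1, i) + (1-p) * V(k+1, i+1)].
  V(1,0) = exp(-r*dt) * [p*0.000000 + (1-p)*7.200000] = 3.394089
  V(1,1) = exp(-r*dt) * [p*7.200000 + (1-p)*18.495677] = 12.458504
  V(0,0) = exp(-r*dt) * [p*3.394089 + (1-p)*12.458504] = 7.635815


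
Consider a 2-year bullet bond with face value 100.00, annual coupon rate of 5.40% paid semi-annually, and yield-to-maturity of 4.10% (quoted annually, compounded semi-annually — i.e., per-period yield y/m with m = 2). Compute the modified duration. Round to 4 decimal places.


Coupon per period c = face * coupon_rate / m = 2.700000
Periods per year m = 2; per-period yield y/m = 0.020500
Number of cashflows N = 4
Cashflows (t years, CF_t, discount factor 1/(1+y/m)^(m*t), PV):
  t = 0.5000: CF_t = 2.700000, DF = 0.979912, PV = 2.645762
  t = 1.0000: CF_t = 2.700000, DF = 0.960227, PV = 2.592613
  t = 1.5000: CF_t = 2.700000, DF = 0.940938, PV = 2.540532
  t = 2.0000: CF_t = 102.700000, DF = 0.922036, PV = 94.693116
Price P = sum_t PV_t = 102.472023
First compute Macaulay numerator sum_t t * PV_t:
  t * PV_t at t = 0.5000: 1.322881
  t * PV_t at t = 1.0000: 2.592613
  t * PV_t at t = 1.5000: 3.810799
  t * PV_t at t = 2.0000: 189.386232
Macaulay duration D = 197.112525 / 102.472023 = 1.923574
Modified duration = D / (1 + y/m) = 1.923574 / (1 + 0.020500) = 1.884933

Answer: Modified duration = 1.8849


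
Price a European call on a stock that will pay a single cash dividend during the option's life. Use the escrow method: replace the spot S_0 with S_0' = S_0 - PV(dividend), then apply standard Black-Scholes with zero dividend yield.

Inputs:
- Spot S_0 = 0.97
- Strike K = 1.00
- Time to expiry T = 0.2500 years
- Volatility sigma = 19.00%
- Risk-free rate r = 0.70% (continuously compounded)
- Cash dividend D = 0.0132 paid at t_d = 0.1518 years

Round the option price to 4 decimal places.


PV(D) = D * exp(-r * t_d) = 0.0132 * 0.99893796 = 0.01318598
S_0' = S_0 - PV(D) = 0.9700 - 0.01318598 = 0.95681402
d1 = (ln(S_0'/K) + (r + sigma^2/2)*T) / (sigma*sqrt(T)) = -0.39877625
d2 = d1 - sigma*sqrt(T) = -0.49377625
exp(-rT) = 0.99825153
N(d1) = 0.34502904; N(d2) = 0.31073210
C = S_0' * N(d1) - K * exp(-rT) * N(d2) = 0.95681402 * 0.34502904 - 1.0000 * 0.99825153 * 0.31073210 = 0.0199

Answer: Price = 0.0199


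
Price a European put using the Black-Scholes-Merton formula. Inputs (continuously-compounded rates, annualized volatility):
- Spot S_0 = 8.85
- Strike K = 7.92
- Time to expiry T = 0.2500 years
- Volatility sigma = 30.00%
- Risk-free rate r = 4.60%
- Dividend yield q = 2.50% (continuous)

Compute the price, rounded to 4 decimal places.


d1 = (ln(S/K) + (r - q + 0.5*sigma^2) * T) / (sigma * sqrt(T)) = 0.85017502
d2 = d1 - sigma * sqrt(T) = 0.70017502
exp(-rT) = 0.98856587; exp(-qT) = 0.99376949
P = K * exp(-rT) * N(-d2) - S_0 * exp(-qT) * N(-d1)
N(-d1) = 0.19761389; N(-d2) = 0.24190900
P = 7.9200 * 0.98856587 * 0.24190900 - 8.8500 * 0.99376949 * 0.19761389 = 0.1560

Answer: Price = 0.1560


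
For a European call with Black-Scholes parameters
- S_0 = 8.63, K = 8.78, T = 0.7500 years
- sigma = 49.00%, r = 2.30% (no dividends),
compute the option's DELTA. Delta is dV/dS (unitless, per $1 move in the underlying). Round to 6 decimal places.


Answer: Delta = 0.584032

Derivation:
d1 = 0.2122188711; d2 = -0.2121335767
phi(d1) = 0.3900591215; exp(-qT) = 1.0000000000; exp(-rT) = 0.9828979294
N(d1) = 0.5840318575
Delta = exp(-qT) * N(d1) = 1.0000000000 * 0.5840318575 = 0.584032


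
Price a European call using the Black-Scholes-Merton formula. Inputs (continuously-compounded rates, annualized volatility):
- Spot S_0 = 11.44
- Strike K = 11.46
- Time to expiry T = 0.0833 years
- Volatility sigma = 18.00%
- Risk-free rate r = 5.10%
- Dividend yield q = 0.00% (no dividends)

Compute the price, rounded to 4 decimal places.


Answer: Price = 0.2513

Derivation:
d1 = (ln(S/K) + (r - q + 0.5*sigma^2) * T) / (sigma * sqrt(T)) = 0.07412802
d2 = d1 - sigma * sqrt(T) = 0.02217689
exp(-rT) = 0.99576071; exp(-qT) = 1.00000000
C = S_0 * exp(-qT) * N(d1) - K * exp(-rT) * N(d2)
N(d1) = 0.52954574; N(d2) = 0.50884658
C = 11.4400 * 1.00000000 * 0.52954574 - 11.4600 * 0.99576071 * 0.50884658 = 0.2513


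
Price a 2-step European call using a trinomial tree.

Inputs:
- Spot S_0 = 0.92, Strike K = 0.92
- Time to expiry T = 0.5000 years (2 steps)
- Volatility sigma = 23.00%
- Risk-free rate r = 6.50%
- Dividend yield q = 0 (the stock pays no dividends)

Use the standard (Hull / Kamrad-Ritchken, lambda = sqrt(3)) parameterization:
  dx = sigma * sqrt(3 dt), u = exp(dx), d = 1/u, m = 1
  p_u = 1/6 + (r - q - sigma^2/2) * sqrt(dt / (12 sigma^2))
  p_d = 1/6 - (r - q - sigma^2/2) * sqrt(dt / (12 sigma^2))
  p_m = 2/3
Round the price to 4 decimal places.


Answer: Price = V(0,0) = 0.0658

Derivation:
dt = T/N = 0.250000; dx = sigma*sqrt(3*dt) = 0.199186
u = exp(dx) = 1.220409; d = 1/u = 0.819398
p_u = 0.190859, p_m = 0.666667, p_d = 0.142474
Discount per step: exp(-r*dt) = 0.983881
Stock lattice S(k, j) with j the centered position index:
  k=0: S(0,+0) = 0.9200
  k=1: S(1,-1) = 0.7538; S(1,+0) = 0.9200; S(1,+1) = 1.1228
  k=2: S(2,-2) = 0.6177; S(2,-1) = 0.7538; S(2,+0) = 0.9200; S(2,+1) = 1.1228; S(2,+2) = 1.3702
Terminal payoffs V(N, j) = max(S_T - K, 0):
  V(2,-2) = 0.000000; V(2,-1) = 0.000000; V(2,+0) = 0.000000; V(2,+1) = 0.202776; V(2,+2) = 0.450246
Backward induction: V(k, j) = exp(-r*dt) * [p_u * V(k+1, j+1) + p_m * V(k+1, j) + p_d * V(k+1, j-1)]
  V(1,-1) = exp(-r*dt) * [p_u*0.000000 + p_m*0.000000 + p_d*0.000000] = 0.000000
  V(1,+0) = exp(-r*dt) * [p_u*0.202776 + p_m*0.000000 + p_d*0.000000] = 0.038078
  V(1,+1) = exp(-r*dt) * [p_u*0.450246 + p_m*0.202776 + p_d*0.000000] = 0.217553
  V(0,+0) = exp(-r*dt) * [p_u*0.217553 + p_m*0.038078 + p_d*0.000000] = 0.065829


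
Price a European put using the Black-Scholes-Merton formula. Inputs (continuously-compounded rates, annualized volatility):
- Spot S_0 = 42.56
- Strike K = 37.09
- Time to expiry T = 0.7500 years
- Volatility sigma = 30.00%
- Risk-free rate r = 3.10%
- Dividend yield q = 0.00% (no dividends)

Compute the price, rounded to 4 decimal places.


d1 = (ln(S/K) + (r - q + 0.5*sigma^2) * T) / (sigma * sqrt(T)) = 0.74889048
d2 = d1 - sigma * sqrt(T) = 0.48908286
exp(-rT) = 0.97701820; exp(-qT) = 1.00000000
P = K * exp(-rT) * N(-d2) - S_0 * exp(-qT) * N(-d1)
N(-d1) = 0.22696161; N(-d2) = 0.31239152
P = 37.0900 * 0.97701820 * 0.31239152 - 42.5600 * 1.00000000 * 0.22696161 = 1.6608

Answer: Price = 1.6608


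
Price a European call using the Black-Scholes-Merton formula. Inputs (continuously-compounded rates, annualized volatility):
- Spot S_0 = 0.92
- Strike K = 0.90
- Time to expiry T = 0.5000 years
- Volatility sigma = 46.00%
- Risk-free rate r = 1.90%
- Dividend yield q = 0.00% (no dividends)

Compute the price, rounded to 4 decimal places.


d1 = (ln(S/K) + (r - q + 0.5*sigma^2) * T) / (sigma * sqrt(T)) = 0.25941260
d2 = d1 - sigma * sqrt(T) = -0.06585652
exp(-rT) = 0.99054498; exp(-qT) = 1.00000000
C = S_0 * exp(-qT) * N(d1) - K * exp(-rT) * N(d2)
N(d1) = 0.60234154; N(d2) = 0.47374603
C = 0.9200 * 1.00000000 * 0.60234154 - 0.9000 * 0.99054498 * 0.47374603 = 0.1318

Answer: Price = 0.1318


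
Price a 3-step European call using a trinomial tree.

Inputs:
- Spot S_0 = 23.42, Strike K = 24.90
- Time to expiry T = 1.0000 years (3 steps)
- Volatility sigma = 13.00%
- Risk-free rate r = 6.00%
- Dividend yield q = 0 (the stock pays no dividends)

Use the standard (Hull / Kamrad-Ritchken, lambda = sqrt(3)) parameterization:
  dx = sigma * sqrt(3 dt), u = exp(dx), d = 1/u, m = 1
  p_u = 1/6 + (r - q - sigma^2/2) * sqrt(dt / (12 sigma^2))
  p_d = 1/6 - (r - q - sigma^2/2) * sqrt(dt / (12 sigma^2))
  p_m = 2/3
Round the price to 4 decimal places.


dt = T/N = 0.333333; dx = sigma*sqrt(3*dt) = 0.130000
u = exp(dx) = 1.138828; d = 1/u = 0.878095
p_u = 0.232756, p_m = 0.666667, p_d = 0.100577
Discount per step: exp(-r*dt) = 0.980199
Stock lattice S(k, j) with j the centered position index:
  k=0: S(0,+0) = 23.4200
  k=1: S(1,-1) = 20.5650; S(1,+0) = 23.4200; S(1,+1) = 26.6714
  k=2: S(2,-2) = 18.0580; S(2,-1) = 20.5650; S(2,+0) = 23.4200; S(2,+1) = 26.6714; S(2,+2) = 30.3741
  k=3: S(3,-3) = 15.8567; S(3,-2) = 18.0580; S(3,-1) = 20.5650; S(3,+0) = 23.4200; S(3,+1) = 26.6714; S(3,+2) = 30.3741; S(3,+3) = 34.5909
Terminal payoffs V(N, j) = max(S_T - K, 0):
  V(3,-3) = 0.000000; V(3,-2) = 0.000000; V(3,-1) = 0.000000; V(3,+0) = 0.000000; V(3,+1) = 1.771361; V(3,+2) = 5.474103; V(3,+3) = 9.690890
Backward induction: V(k, j) = exp(-r*dt) * [p_u * V(k+1, j+1) + p_m * V(k+1, j) + p_d * V(k+1, j-1)]
  V(2,-2) = exp(-r*dt) * [p_u*0.000000 + p_m*0.000000 + p_d*0.000000] = 0.000000
  V(2,-1) = exp(-r*dt) * [p_u*0.000000 + p_m*0.000000 + p_d*0.000000] = 0.000000
  V(2,+0) = exp(-r*dt) * [p_u*1.771361 + p_m*0.000000 + p_d*0.000000] = 0.404132
  V(2,+1) = exp(-r*dt) * [p_u*5.474103 + p_m*1.771361 + p_d*0.000000] = 2.406427
  V(2,+2) = exp(-r*dt) * [p_u*9.690890 + p_m*5.474103 + p_d*1.771361] = 5.962722
  V(1,-1) = exp(-r*dt) * [p_u*0.404132 + p_m*0.000000 + p_d*0.000000] = 0.092202
  V(1,+0) = exp(-r*dt) * [p_u*2.406427 + p_m*0.404132 + p_d*0.000000] = 0.813106
  V(1,+1) = exp(-r*dt) * [p_u*5.962722 + p_m*2.406427 + p_d*0.404132] = 2.972739
  V(0,+0) = exp(-r*dt) * [p_u*2.972739 + p_m*0.813106 + p_d*0.092202] = 1.218650

Answer: Price = V(0,0) = 1.2187


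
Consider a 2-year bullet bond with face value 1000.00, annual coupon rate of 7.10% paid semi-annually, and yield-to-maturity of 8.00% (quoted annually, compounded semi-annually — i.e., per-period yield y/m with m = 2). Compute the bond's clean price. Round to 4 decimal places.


Coupon per period c = face * coupon_rate / m = 35.500000
Periods per year m = 2; per-period yield y/m = 0.040000
Number of cashflows N = 4
Cashflows (t years, CF_t, discount factor 1/(1+y/m)^(m*t), PV):
  t = 0.5000: CF_t = 35.500000, DF = 0.961538, PV = 34.134615
  t = 1.0000: CF_t = 35.500000, DF = 0.924556, PV = 32.821746
  t = 1.5000: CF_t = 35.500000, DF = 0.888996, PV = 31.559371
  t = 2.0000: CF_t = 1035.500000, DF = 0.854804, PV = 885.149740
Price P = sum_t PV_t = 983.665471

Answer: Price = 983.6655


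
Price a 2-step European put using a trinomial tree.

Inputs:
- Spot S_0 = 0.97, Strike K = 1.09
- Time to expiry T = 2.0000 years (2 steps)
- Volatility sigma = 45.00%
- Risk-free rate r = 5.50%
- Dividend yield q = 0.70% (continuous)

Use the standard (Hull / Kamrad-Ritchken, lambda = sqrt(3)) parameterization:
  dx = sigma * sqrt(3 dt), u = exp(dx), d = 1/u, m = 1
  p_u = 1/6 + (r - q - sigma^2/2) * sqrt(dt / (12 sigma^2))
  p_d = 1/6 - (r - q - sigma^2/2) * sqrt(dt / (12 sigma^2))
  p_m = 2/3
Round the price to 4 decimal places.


Answer: Price = V(0,0) = 0.2402

Derivation:
dt = T/N = 1.000000; dx = sigma*sqrt(3*dt) = 0.779423
u = exp(dx) = 2.180214; d = 1/u = 0.458671
p_u = 0.132507, p_m = 0.666667, p_d = 0.200827
Discount per step: exp(-r*dt) = 0.946485
Stock lattice S(k, j) with j the centered position index:
  k=0: S(0,+0) = 0.9700
  k=1: S(1,-1) = 0.4449; S(1,+0) = 0.9700; S(1,+1) = 2.1148
  k=2: S(2,-2) = 0.2041; S(2,-1) = 0.4449; S(2,+0) = 0.9700; S(2,+1) = 2.1148; S(2,+2) = 4.6107
Terminal payoffs V(N, j) = max(K - S_T, 0):
  V(2,-2) = 0.885933; V(2,-1) = 0.645089; V(2,+0) = 0.120000; V(2,+1) = 0.000000; V(2,+2) = 0.000000
Backward induction: V(k, j) = exp(-r*dt) * [p_u * V(k+1, j+1) + p_m * V(k+1, j) + p_d * V(k+1, j-1)]
  V(1,-1) = exp(-r*dt) * [p_u*0.120000 + p_m*0.645089 + p_d*0.885933] = 0.590492
  V(1,+0) = exp(-r*dt) * [p_u*0.000000 + p_m*0.120000 + p_d*0.645089] = 0.198337
  V(1,+1) = exp(-r*dt) * [p_u*0.000000 + p_m*0.000000 + p_d*0.120000] = 0.022810
  V(0,+0) = exp(-r*dt) * [p_u*0.022810 + p_m*0.198337 + p_d*0.590492] = 0.240250


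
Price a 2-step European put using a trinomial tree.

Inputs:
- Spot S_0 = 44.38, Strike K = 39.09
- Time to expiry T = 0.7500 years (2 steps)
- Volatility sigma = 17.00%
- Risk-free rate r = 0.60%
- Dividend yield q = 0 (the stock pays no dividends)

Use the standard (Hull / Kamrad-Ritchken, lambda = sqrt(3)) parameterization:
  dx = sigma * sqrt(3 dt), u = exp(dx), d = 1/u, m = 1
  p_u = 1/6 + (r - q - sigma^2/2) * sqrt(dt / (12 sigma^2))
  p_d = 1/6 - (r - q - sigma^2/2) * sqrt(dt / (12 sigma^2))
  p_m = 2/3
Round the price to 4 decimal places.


Answer: Price = V(0,0) = 0.7229

Derivation:
dt = T/N = 0.375000; dx = sigma*sqrt(3*dt) = 0.180312
u = exp(dx) = 1.197591; d = 1/u = 0.835009
p_u = 0.157880, p_m = 0.666667, p_d = 0.175454
Discount per step: exp(-r*dt) = 0.997753
Stock lattice S(k, j) with j the centered position index:
  k=0: S(0,+0) = 44.3800
  k=1: S(1,-1) = 37.0577; S(1,+0) = 44.3800; S(1,+1) = 53.1491
  k=2: S(2,-2) = 30.9435; S(2,-1) = 37.0577; S(2,+0) = 44.3800; S(2,+1) = 53.1491; S(2,+2) = 63.6509
Terminal payoffs V(N, j) = max(K - S_T, 0):
  V(2,-2) = 8.146454; V(2,-1) = 2.032280; V(2,+0) = 0.000000; V(2,+1) = 0.000000; V(2,+2) = 0.000000
Backward induction: V(k, j) = exp(-r*dt) * [p_u * V(k+1, j+1) + p_m * V(k+1, j) + p_d * V(k+1, j-1)]
  V(1,-1) = exp(-r*dt) * [p_u*0.000000 + p_m*2.032280 + p_d*8.146454] = 2.777920
  V(1,+0) = exp(-r*dt) * [p_u*0.000000 + p_m*0.000000 + p_d*2.032280] = 0.355769
  V(1,+1) = exp(-r*dt) * [p_u*0.000000 + p_m*0.000000 + p_d*0.000000] = 0.000000
  V(0,+0) = exp(-r*dt) * [p_u*0.000000 + p_m*0.355769 + p_d*2.777920] = 0.722947


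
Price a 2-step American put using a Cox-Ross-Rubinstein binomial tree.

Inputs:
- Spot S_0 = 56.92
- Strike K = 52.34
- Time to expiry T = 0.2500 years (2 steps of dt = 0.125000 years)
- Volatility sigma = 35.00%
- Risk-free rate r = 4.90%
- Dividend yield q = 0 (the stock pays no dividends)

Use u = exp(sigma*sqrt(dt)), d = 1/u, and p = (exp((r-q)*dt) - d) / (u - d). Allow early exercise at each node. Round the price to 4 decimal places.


dt = T/N = 0.125000
u = exp(sigma*sqrt(dt)) = 1.131726; d = 1/u = 0.883606
p = (exp((r-q)*dt) - d) / (u - d) = 0.493865
Discount per step: exp(-r*dt) = 0.993894
Stock lattice S(k, i) with i counting down-moves:
  k=0: S(0,0) = 56.9200
  k=1: S(1,0) = 64.4178; S(1,1) = 50.2949
  k=2: S(2,0) = 72.9033; S(2,1) = 56.9200; S(2,2) = 44.4409
Terminal payoffs V(N, i) = max(K - S_T, 0):
  V(2,0) = 0.000000; V(2,1) = 0.000000; V(2,2) = 7.899136
Backward induction: V(k, i) = exp(-r*dt) * [p * V(k+1, i) + (1-p) * V(k+1, i+1)]; then take max(V_cont, immediate exercise) for American.
  V(1,0) = exp(-r*dt) * [p*0.000000 + (1-p)*0.000000] = 0.000000; exercise = 0.000000; V(1,0) = max -> 0.000000
  V(1,1) = exp(-r*dt) * [p*0.000000 + (1-p)*7.899136] = 3.973617; exercise = 2.045130; V(1,1) = max -> 3.973617
  V(0,0) = exp(-r*dt) * [p*0.000000 + (1-p)*3.973617] = 1.998906; exercise = 0.000000; V(0,0) = max -> 1.998906

Answer: Price = V(0,0) = 1.9989


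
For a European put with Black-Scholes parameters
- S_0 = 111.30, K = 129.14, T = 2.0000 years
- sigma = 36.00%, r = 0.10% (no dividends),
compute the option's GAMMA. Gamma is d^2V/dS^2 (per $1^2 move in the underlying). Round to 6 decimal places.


d1 = -0.0335243821; d2 = -0.5426412646
phi(d1) = 0.3987181609; exp(-qT) = 1.0000000000; exp(-rT) = 0.9980019987
Gamma = exp(-qT) * phi(d1) / (S * sigma * sqrt(T)) = 1.0000000000 * 0.3987181609 / (111.3000 * 0.3600 * 1.4142135624) = 0.007036

Answer: Gamma = 0.007036


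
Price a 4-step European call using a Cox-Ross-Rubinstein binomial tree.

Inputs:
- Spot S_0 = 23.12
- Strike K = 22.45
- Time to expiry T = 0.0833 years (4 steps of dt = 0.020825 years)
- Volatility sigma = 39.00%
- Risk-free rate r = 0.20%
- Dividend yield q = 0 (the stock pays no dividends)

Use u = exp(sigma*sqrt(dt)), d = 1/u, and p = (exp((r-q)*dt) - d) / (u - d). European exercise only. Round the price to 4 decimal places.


dt = T/N = 0.020825
u = exp(sigma*sqrt(dt)) = 1.057894; d = 1/u = 0.945274
p = (exp((r-q)*dt) - d) / (u - d) = 0.486303
Discount per step: exp(-r*dt) = 0.999958
Stock lattice S(k, i) with i counting down-moves:
  k=0: S(0,0) = 23.1200
  k=1: S(1,0) = 24.4585; S(1,1) = 21.8547
  k=2: S(2,0) = 25.8745; S(2,1) = 23.1200; S(2,2) = 20.6587
  k=3: S(3,0) = 27.3725; S(3,1) = 24.4585; S(3,2) = 21.8547; S(3,3) = 19.5281
  k=4: S(4,0) = 28.9572; S(4,1) = 25.8745; S(4,2) = 23.1200; S(4,3) = 20.6587; S(4,4) = 18.4595
Terminal payoffs V(N, i) = max(S_T - K, 0):
  V(4,0) = 6.507221; V(4,1) = 3.424523; V(4,2) = 0.670000; V(4,3) = 0.000000; V(4,4) = 0.000000
Backward induction: V(k, i) = exp(-r*dt) * [p * V(k+1, i) + (1-p) * V(k+1, i+1)].
  V(3,0) = exp(-r*dt) * [p*6.507221 + (1-p)*3.424523] = 4.923445
  V(3,1) = exp(-r*dt) * [p*3.424523 + (1-p)*0.670000] = 2.009450
  V(3,2) = exp(-r*dt) * [p*0.670000 + (1-p)*0.000000] = 0.325810
  V(3,3) = exp(-r*dt) * [p*0.000000 + (1-p)*0.000000] = 0.000000
  V(2,0) = exp(-r*dt) * [p*4.923445 + (1-p)*2.009450] = 3.426393
  V(2,1) = exp(-r*dt) * [p*2.009450 + (1-p)*0.325810] = 1.144522
  V(2,2) = exp(-r*dt) * [p*0.325810 + (1-p)*0.000000] = 0.158436
  V(1,0) = exp(-r*dt) * [p*3.426393 + (1-p)*1.144522] = 2.254110
  V(1,1) = exp(-r*dt) * [p*1.144522 + (1-p)*0.158436] = 0.637947
  V(0,0) = exp(-r*dt) * [p*2.254110 + (1-p)*0.637947] = 1.423833

Answer: Price = V(0,0) = 1.4238


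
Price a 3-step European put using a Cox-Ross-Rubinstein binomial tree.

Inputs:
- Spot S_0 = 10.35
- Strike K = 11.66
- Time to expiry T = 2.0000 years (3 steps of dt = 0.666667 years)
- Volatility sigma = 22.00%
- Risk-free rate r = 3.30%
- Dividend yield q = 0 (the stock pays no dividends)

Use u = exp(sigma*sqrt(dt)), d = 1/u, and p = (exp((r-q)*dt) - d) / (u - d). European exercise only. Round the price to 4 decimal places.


Answer: Price = V(0,0) = 1.6143

Derivation:
dt = T/N = 0.666667
u = exp(sigma*sqrt(dt)) = 1.196774; d = 1/u = 0.835580
p = (exp((r-q)*dt) - d) / (u - d) = 0.516797
Discount per step: exp(-r*dt) = 0.978240
Stock lattice S(k, i) with i counting down-moves:
  k=0: S(0,0) = 10.3500
  k=1: S(1,0) = 12.3866; S(1,1) = 8.6483
  k=2: S(2,0) = 14.8240; S(2,1) = 10.3500; S(2,2) = 7.2263
  k=3: S(3,0) = 17.7409; S(3,1) = 12.3866; S(3,2) = 8.6483; S(3,3) = 6.0382
Terminal payoffs V(N, i) = max(K - S_T, 0):
  V(3,0) = 0.000000; V(3,1) = 0.000000; V(3,2) = 3.011748; V(3,3) = 5.621843
Backward induction: V(k, i) = exp(-r*dt) * [p * V(k+1, i) + (1-p) * V(k+1, i+1)].
  V(2,0) = exp(-r*dt) * [p*0.000000 + (1-p)*0.000000] = 0.000000
  V(2,1) = exp(-r*dt) * [p*0.000000 + (1-p)*3.011748] = 1.423618
  V(2,2) = exp(-r*dt) * [p*3.011748 + (1-p)*5.621843] = 4.179975
  V(1,0) = exp(-r*dt) * [p*0.000000 + (1-p)*1.423618] = 0.672928
  V(1,1) = exp(-r*dt) * [p*1.423618 + (1-p)*4.179975] = 2.695539
  V(0,0) = exp(-r*dt) * [p*0.672928 + (1-p)*2.695539] = 1.614350


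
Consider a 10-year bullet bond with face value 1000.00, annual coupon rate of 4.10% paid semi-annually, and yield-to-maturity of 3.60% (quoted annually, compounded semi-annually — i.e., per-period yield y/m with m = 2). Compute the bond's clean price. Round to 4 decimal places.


Answer: Price = 1041.6787

Derivation:
Coupon per period c = face * coupon_rate / m = 20.500000
Periods per year m = 2; per-period yield y/m = 0.018000
Number of cashflows N = 20
Cashflows (t years, CF_t, discount factor 1/(1+y/m)^(m*t), PV):
  t = 0.5000: CF_t = 20.500000, DF = 0.982318, PV = 20.137525
  t = 1.0000: CF_t = 20.500000, DF = 0.964949, PV = 19.781458
  t = 1.5000: CF_t = 20.500000, DF = 0.947887, PV = 19.431688
  t = 2.0000: CF_t = 20.500000, DF = 0.931127, PV = 19.088102
  t = 2.5000: CF_t = 20.500000, DF = 0.914663, PV = 18.750591
  t = 3.0000: CF_t = 20.500000, DF = 0.898490, PV = 18.419049
  t = 3.5000: CF_t = 20.500000, DF = 0.882603, PV = 18.093368
  t = 4.0000: CF_t = 20.500000, DF = 0.866997, PV = 17.773446
  t = 4.5000: CF_t = 20.500000, DF = 0.851667, PV = 17.459181
  t = 5.0000: CF_t = 20.500000, DF = 0.836608, PV = 17.150472
  t = 5.5000: CF_t = 20.500000, DF = 0.821816, PV = 16.847222
  t = 6.0000: CF_t = 20.500000, DF = 0.807285, PV = 16.549334
  t = 6.5000: CF_t = 20.500000, DF = 0.793010, PV = 16.256713
  t = 7.0000: CF_t = 20.500000, DF = 0.778989, PV = 15.969267
  t = 7.5000: CF_t = 20.500000, DF = 0.765215, PV = 15.686902
  t = 8.0000: CF_t = 20.500000, DF = 0.751684, PV = 15.409531
  t = 8.5000: CF_t = 20.500000, DF = 0.738393, PV = 15.137064
  t = 9.0000: CF_t = 20.500000, DF = 0.725337, PV = 14.869414
  t = 9.5000: CF_t = 20.500000, DF = 0.712512, PV = 14.606497
  t = 10.0000: CF_t = 1020.500000, DF = 0.699914, PV = 714.261841
Price P = sum_t PV_t = 1041.678665


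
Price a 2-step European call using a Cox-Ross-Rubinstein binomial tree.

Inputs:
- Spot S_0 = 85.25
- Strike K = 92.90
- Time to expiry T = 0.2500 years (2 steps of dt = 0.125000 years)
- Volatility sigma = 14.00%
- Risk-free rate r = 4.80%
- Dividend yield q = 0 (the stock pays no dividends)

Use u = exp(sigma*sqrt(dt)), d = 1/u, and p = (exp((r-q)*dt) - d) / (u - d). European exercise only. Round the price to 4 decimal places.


dt = T/N = 0.125000
u = exp(sigma*sqrt(dt)) = 1.050743; d = 1/u = 0.951708
p = (exp((r-q)*dt) - d) / (u - d) = 0.548395
Discount per step: exp(-r*dt) = 0.994018
Stock lattice S(k, i) with i counting down-moves:
  k=0: S(0,0) = 85.2500
  k=1: S(1,0) = 89.5758; S(1,1) = 81.1331
  k=2: S(2,0) = 94.1212; S(2,1) = 85.2500; S(2,2) = 77.2150
Terminal payoffs V(N, i) = max(S_T - K, 0):
  V(2,0) = 1.221177; V(2,1) = 0.000000; V(2,2) = 0.000000
Backward induction: V(k, i) = exp(-r*dt) * [p * V(k+1, i) + (1-p) * V(k+1, i+1)].
  V(1,0) = exp(-r*dt) * [p*1.221177 + (1-p)*0.000000] = 0.665681
  V(1,1) = exp(-r*dt) * [p*0.000000 + (1-p)*0.000000] = 0.000000
  V(0,0) = exp(-r*dt) * [p*0.665681 + (1-p)*0.000000] = 0.362872

Answer: Price = V(0,0) = 0.3629


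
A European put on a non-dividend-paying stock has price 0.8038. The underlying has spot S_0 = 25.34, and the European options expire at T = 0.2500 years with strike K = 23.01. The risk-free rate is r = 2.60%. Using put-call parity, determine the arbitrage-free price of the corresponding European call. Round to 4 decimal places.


Put-call parity: C - P = S_0 * exp(-qT) - K * exp(-rT).
S_0 * exp(-qT) = 25.3400 * 1.00000000 = 25.34000000
K * exp(-rT) = 23.0100 * 0.99352108 = 22.86092003
C = P + S*exp(-qT) - K*exp(-rT)
C = 0.8038 + 25.34000000 - 22.86092003 = 3.2829

Answer: Call price = 3.2829


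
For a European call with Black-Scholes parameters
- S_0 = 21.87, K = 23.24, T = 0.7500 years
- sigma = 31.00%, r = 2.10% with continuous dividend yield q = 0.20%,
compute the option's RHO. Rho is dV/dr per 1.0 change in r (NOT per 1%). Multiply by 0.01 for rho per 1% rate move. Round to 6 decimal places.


d1 = -0.0390050291; d2 = -0.3074729043
phi(d1) = 0.3986389219; exp(-qT) = 0.9985011244; exp(-rT) = 0.9843733826
N(d2) = 0.3792417220
Rho = K*T*exp(-rT)*N(d2) = 23.2400 * 0.7500 * 0.9843733826 * 0.3792417220 = 6.506888

Answer: Rho = 6.506888


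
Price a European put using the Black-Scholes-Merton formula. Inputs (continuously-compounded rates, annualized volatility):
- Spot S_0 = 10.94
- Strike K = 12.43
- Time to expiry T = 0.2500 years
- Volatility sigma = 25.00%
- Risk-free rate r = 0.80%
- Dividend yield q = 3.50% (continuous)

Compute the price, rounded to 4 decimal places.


Answer: Price = 1.6647

Derivation:
d1 = (ln(S/K) + (r - q + 0.5*sigma^2) * T) / (sigma * sqrt(T)) = -1.01299687
d2 = d1 - sigma * sqrt(T) = -1.13799687
exp(-rT) = 0.99800200; exp(-qT) = 0.99128817
P = K * exp(-rT) * N(-d2) - S_0 * exp(-qT) * N(-d1)
N(-d1) = 0.84446917; N(-d2) = 0.87243910
P = 12.4300 * 0.99800200 * 0.87243910 - 10.9400 * 0.99128817 * 0.84446917 = 1.6647


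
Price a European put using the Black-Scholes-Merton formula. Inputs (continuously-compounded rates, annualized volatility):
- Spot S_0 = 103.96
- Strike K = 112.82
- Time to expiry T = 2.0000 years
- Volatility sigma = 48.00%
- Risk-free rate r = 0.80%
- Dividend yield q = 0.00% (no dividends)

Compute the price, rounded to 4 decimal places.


Answer: Price = 32.2248

Derivation:
d1 = (ln(S/K) + (r - q + 0.5*sigma^2) * T) / (sigma * sqrt(T)) = 0.24249723
d2 = d1 - sigma * sqrt(T) = -0.43632528
exp(-rT) = 0.98412732; exp(-qT) = 1.00000000
P = K * exp(-rT) * N(-d2) - S_0 * exp(-qT) * N(-d1)
N(-d1) = 0.40419745; N(-d2) = 0.66869963
P = 112.8200 * 0.98412732 * 0.66869963 - 103.9600 * 1.00000000 * 0.40419745 = 32.2248


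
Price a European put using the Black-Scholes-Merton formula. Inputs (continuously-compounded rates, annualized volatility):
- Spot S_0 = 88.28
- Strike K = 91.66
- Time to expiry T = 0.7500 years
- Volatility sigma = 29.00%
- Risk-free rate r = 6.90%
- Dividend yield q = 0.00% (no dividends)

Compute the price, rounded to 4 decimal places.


d1 = (ln(S/K) + (r - q + 0.5*sigma^2) * T) / (sigma * sqrt(T)) = 0.18202461
d2 = d1 - sigma * sqrt(T) = -0.06912275
exp(-rT) = 0.94956623; exp(-qT) = 1.00000000
P = K * exp(-rT) * N(-d2) - S_0 * exp(-qT) * N(-d1)
N(-d1) = 0.42778171; N(-d2) = 0.52755405
P = 91.6600 * 0.94956623 * 0.52755405 - 88.2800 * 1.00000000 * 0.42778171 = 8.1523

Answer: Price = 8.1523


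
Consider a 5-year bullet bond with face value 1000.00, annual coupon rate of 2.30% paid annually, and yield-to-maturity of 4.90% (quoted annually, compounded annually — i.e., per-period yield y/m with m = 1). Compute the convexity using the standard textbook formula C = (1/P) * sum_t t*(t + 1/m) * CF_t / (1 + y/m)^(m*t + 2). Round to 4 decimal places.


Coupon per period c = face * coupon_rate / m = 23.000000
Periods per year m = 1; per-period yield y/m = 0.049000
Number of cashflows N = 5
Cashflows (t years, CF_t, discount factor 1/(1+y/m)^(m*t), PV):
  t = 1.0000: CF_t = 23.000000, DF = 0.953289, PV = 21.925643
  t = 2.0000: CF_t = 23.000000, DF = 0.908760, PV = 20.901471
  t = 3.0000: CF_t = 23.000000, DF = 0.866310, PV = 19.925140
  t = 4.0000: CF_t = 23.000000, DF = 0.825844, PV = 18.994413
  t = 5.0000: CF_t = 1023.000000, DF = 0.787268, PV = 805.375090
Price P = sum_t PV_t = 887.121757
Convexity numerator sum_t t*(t + 1/m) * CF_t / (1+y/m)^(m*t + 2):
  t = 1.0000: term = 39.850279
  t = 2.0000: term = 113.966480
  t = 3.0000: term = 217.285948
  t = 4.0000: term = 345.227118
  t = 5.0000: term = 21956.770934
Convexity = (1/P) * sum = 22673.100758 / 887.121757 = 25.558048

Answer: Convexity = 25.5580
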